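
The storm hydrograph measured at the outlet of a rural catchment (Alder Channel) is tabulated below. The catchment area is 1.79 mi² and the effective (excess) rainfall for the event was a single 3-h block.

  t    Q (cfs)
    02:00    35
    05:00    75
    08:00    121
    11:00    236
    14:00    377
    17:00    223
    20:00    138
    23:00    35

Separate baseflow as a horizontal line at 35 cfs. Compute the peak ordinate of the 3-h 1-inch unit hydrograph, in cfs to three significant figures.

U_p ≈ 137 cfs

Direct runoff: 0.0, 40.0, 86.0, 201.0, 342.0, 188.0, 103.0, 0.0 cfs; ΣQ_DR = 960.0 cfs, peak = 342.0 cfs.
Runoff depth d = ΣQ_DR·Δt / A = 960.0 × 10800 / (1.79 mi²) = 2.493 in.
The 1-inch UH is the DRH scaled by (1 in)/d, so U_p = 342.0 × 1/2.493 = 137 cfs.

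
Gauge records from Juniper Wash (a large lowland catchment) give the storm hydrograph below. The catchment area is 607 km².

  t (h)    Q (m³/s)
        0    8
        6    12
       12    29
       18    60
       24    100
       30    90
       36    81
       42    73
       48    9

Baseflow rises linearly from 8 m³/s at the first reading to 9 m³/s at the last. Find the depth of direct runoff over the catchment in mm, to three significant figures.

Direct runoff: 0.00, 3.88, 20.75, 51.62, 91.50, 81.38, 72.25, 64.12, 0.00 m³/s; ΣQ_DR = 385.5 m³/s.
V = ΣQ_DR · Δt = 385.5 × 21600 s = 8.327 × 10^6 m³.
Over A = 607 km², depth = V / A = 13.7 mm.

d ≈ 13.7 mm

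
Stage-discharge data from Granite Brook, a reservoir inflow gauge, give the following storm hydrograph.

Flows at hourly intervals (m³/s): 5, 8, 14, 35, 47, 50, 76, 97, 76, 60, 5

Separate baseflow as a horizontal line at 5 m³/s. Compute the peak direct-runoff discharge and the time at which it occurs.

Subtracting baseflow gives direct-runoff ordinates: 0.0, 3.0, 9.0, 30.0, 42.0, 45.0, 71.0, 92.0, 71.0, 55.0, 0.0 m³/s.
The maximum is 92.0 m³/s, occurring at the reading for t = 7 h.

Q_p = 92.0 m³/s at t = 7 h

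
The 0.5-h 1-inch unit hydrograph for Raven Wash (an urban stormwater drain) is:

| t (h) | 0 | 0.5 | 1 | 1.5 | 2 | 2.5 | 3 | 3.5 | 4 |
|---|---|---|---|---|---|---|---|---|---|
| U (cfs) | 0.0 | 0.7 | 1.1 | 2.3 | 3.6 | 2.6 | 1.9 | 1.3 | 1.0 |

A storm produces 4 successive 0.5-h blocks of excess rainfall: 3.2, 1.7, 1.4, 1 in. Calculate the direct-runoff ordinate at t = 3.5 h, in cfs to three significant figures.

Q ≈ 14.6 cfs

By discrete convolution, Q_j = Σ (P_i / 1 in) · U_{j−i}.
At t = 3.5 h (j=7): Q = (3.2/1)·1.3 + (1.7/1)·1.9 + (1.4/1)·2.6 + (1/1)·3.6 = 14.6 cfs.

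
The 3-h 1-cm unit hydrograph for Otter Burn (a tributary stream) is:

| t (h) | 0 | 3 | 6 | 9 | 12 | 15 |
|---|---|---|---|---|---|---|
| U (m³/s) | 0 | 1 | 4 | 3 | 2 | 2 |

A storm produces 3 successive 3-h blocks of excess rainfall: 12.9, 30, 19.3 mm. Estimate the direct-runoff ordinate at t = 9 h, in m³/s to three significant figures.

Q ≈ 17.8 m³/s

By discrete convolution, Q_j = Σ (P_i / 10 mm) · U_{j−i}.
At t = 9 h (j=3): Q = (12.9/10)·3 + (30/10)·4 + (19.3/10)·1 = 17.8 m³/s.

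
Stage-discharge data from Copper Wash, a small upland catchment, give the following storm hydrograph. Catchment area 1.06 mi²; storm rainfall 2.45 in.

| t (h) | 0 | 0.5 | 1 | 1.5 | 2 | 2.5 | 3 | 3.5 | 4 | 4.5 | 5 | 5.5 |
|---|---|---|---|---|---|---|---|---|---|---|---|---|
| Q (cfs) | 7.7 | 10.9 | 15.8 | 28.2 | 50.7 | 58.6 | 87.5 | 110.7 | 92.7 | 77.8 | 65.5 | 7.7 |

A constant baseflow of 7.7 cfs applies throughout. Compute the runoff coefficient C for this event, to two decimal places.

ΣQ_DR = 521.4 cfs; V = ΣQ_DR·Δt = 9.385 × 10^5 ft³.
Runoff depth d = V / A = 0.3811 in.
C = d / P = 0.3811 / 2.45 = 0.16.

C ≈ 0.16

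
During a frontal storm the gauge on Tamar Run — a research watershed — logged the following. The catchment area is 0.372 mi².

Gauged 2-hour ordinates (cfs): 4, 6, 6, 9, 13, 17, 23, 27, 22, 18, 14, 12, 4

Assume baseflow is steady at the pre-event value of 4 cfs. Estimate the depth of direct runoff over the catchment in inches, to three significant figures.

d ≈ 1.02 in

Direct runoff: 0.0, 2.0, 2.0, 5.0, 9.0, 13.0, 19.0, 23.0, 18.0, 14.0, 10.0, 8.0, 0.0 cfs; ΣQ_DR = 123.0 cfs.
V = ΣQ_DR · Δt = 123.0 × 7200 s = 8.856 × 10^5 ft³.
Over A = 0.372 mi², depth = V / A = 1.02 in.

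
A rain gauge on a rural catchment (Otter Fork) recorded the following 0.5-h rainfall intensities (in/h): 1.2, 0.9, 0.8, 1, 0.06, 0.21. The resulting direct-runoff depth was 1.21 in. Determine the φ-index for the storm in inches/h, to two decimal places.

φ ≈ 0.37 in/h

Only the 4 blocks with intensity above φ contribute runoff: 1.2, 0.9, 0.8, 1 in/h.
Σ(I−φ)·Δt = d  ⇒  (1.2+0.9+0.8+1 − 4φ)·0.5 = 1.21
φ = (3.900 − 1.21/0.5) / 4 = 0.37 in/h.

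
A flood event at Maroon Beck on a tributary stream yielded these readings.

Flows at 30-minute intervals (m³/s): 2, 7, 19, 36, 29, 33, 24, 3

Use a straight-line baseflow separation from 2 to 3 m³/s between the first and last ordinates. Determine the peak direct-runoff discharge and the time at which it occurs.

Subtracting baseflow gives direct-runoff ordinates: 0.00, 4.86, 16.71, 33.57, 26.43, 30.29, 21.14, 0.00 m³/s.
The maximum is 33.57 m³/s, occurring at the reading for t = 1.5 h.

Q_p = 33.57 m³/s at t = 1.5 h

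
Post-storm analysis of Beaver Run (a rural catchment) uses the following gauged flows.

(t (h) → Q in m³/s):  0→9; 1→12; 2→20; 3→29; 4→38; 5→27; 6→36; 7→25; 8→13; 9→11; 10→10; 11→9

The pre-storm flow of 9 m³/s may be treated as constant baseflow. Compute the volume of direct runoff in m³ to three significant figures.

V ≈ 4.72 × 10^5 m³

Direct-runoff ordinates (Q − Q_b): 0.0, 3.0, 11.0, 20.0, 29.0, 18.0, 27.0, 16.0, 4.0, 2.0, 1.0, 0.0 m³/s.
ΣQ_DR = 131.0 m³/s.
With Δt = 1 h = 3600 s, V = ΣQ_DR · Δt = 131.0 × 3600 = 4.72 × 10^5 m³.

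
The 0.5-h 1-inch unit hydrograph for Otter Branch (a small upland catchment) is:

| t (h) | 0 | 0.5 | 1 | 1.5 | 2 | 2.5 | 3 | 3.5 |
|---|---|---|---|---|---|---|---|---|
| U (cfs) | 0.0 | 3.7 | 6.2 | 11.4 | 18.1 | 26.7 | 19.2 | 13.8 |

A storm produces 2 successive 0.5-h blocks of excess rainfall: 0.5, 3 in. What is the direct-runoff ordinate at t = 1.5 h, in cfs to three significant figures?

Q ≈ 24.3 cfs

By discrete convolution, Q_j = Σ (P_i / 1 in) · U_{j−i}.
At t = 1.5 h (j=3): Q = (0.5/1)·11.4 + (3/1)·6.2 = 24.3 cfs.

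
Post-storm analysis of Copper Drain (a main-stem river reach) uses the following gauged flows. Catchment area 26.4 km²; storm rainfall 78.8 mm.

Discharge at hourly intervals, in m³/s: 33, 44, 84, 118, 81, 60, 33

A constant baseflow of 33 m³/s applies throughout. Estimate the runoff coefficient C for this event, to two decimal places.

C ≈ 0.38

ΣQ_DR = 222.0 m³/s; V = ΣQ_DR·Δt = 7.992 × 10^5 m³.
Runoff depth d = V / A = 30.27 mm.
C = d / P = 30.27 / 78.8 = 0.38.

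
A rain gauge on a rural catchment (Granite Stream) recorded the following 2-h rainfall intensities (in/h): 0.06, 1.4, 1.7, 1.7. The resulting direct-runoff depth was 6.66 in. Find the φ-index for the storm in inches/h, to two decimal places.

φ ≈ 0.49 in/h

Only the 3 blocks with intensity above φ contribute runoff: 1.4, 1.7, 1.7 in/h.
Σ(I−φ)·Δt = d  ⇒  (1.4+1.7+1.7 − 3φ)·2 = 6.66
φ = (4.800 − 6.66/2) / 3 = 0.49 in/h.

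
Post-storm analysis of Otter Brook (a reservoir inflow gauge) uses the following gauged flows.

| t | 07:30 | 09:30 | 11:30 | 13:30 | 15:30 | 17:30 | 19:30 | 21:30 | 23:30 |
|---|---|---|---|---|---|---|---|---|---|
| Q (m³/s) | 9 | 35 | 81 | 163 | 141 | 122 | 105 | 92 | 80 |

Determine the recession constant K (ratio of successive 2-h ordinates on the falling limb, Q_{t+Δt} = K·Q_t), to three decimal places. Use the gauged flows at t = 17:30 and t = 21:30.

K ≈ 0.868

Using the recession-limb readings at t = 17:30 and t = 21:30: Q falls from 122 to 92 m³/s over 2 intervals.
K = (Q₂/Q₁)^(1/2) = (92/122)^(1/2) = 0.868.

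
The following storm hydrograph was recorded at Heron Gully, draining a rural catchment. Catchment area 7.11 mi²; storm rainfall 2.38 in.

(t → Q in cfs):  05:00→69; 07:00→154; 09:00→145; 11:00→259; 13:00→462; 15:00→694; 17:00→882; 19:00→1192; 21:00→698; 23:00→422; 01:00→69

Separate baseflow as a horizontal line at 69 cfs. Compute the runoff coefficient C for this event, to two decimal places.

C ≈ 0.79

ΣQ_DR = 4287 cfs; V = ΣQ_DR·Δt = 3.087 × 10^7 ft³.
Runoff depth d = V / A = 1.869 in.
C = d / P = 1.869 / 2.38 = 0.79.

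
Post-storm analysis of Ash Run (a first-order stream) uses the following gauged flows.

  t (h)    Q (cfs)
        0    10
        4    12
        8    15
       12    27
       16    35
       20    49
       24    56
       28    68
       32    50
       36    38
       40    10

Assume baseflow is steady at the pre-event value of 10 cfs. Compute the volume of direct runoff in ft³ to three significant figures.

V ≈ 3.74 × 10^6 ft³

Direct-runoff ordinates (Q − Q_b): 0.0, 2.0, 5.0, 17.0, 25.0, 39.0, 46.0, 58.0, 40.0, 28.0, 0.0 cfs.
ΣQ_DR = 260.0 cfs.
With Δt = 4 h = 14400 s, V = ΣQ_DR · Δt = 260.0 × 14400 = 3.74 × 10^6 ft³.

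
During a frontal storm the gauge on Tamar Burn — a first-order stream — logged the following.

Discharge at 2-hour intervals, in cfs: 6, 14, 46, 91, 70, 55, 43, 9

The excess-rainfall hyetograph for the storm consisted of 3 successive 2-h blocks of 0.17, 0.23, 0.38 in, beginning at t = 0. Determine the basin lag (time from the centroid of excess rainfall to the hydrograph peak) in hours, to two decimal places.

t_L ≈ 2.46 h

Centroid of excess rainfall: t_c = Σ P_i·t̄_i / ΣP_i = 3.5385 h (block centres at 1, 3, 5 h).
Hydrograph peak occurs at t = 6 h, so basin lag t_L = 6 − 3.5385 = 2.46 h.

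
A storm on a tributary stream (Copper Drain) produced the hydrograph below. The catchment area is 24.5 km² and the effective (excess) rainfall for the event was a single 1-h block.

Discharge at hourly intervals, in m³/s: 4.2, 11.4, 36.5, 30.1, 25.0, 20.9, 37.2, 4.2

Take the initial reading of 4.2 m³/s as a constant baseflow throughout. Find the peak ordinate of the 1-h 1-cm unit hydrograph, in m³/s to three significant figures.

Direct runoff: 0.0, 7.2, 32.3, 25.9, 20.8, 16.7, 33.0, 0.0 m³/s; ΣQ_DR = 135.9 m³/s, peak = 33.0 m³/s.
Runoff depth d = ΣQ_DR·Δt / A = 135.9 × 3600 / (24.5 km²) = 19.97 mm.
The 1-cm UH is the DRH scaled by (10 mm)/d, so U_p = 33.0 × 10/19.97 = 16.5 m³/s.

U_p ≈ 16.5 m³/s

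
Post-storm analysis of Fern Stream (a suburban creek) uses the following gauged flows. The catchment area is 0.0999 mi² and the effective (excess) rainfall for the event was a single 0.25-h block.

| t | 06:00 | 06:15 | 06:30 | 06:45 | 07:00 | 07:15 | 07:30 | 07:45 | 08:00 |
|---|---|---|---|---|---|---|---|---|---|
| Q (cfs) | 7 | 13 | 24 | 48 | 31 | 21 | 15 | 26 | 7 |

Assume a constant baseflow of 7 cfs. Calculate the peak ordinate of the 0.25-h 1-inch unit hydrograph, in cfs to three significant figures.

U_p ≈ 82.0 cfs

Direct runoff: 0.0, 6.0, 17.0, 41.0, 24.0, 14.0, 8.0, 19.0, 0.0 cfs; ΣQ_DR = 129.0 cfs, peak = 41.0 cfs.
Runoff depth d = ΣQ_DR·Δt / A = 129.0 × 900 / (0.0999 mi²) = 0.5002 in.
The 1-inch UH is the DRH scaled by (1 in)/d, so U_p = 41.0 × 1/0.5002 = 82.0 cfs.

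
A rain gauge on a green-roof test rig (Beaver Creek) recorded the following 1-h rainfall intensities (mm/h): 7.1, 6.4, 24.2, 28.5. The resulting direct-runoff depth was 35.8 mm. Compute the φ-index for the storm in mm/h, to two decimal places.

Only the 2 blocks with intensity above φ contribute runoff: 24.2, 28.5 mm/h.
Σ(I−φ)·Δt = d  ⇒  (24.2+28.5 − 2φ)·1 = 35.8
φ = (52.70 − 35.8/1) / 2 = 8.45 mm/h.

φ ≈ 8.45 mm/h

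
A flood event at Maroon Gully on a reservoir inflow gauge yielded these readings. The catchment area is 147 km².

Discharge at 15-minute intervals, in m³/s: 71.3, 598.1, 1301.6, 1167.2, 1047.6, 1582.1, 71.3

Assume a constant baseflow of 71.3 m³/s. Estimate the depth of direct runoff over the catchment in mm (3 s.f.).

d ≈ 32.7 mm

Direct runoff: 0.0, 526.8, 1230.3, 1095.9, 976.3, 1510.8, 0.0 m³/s; ΣQ_DR = 5340 m³/s.
V = ΣQ_DR · Δt = 5340 × 900 s = 4.806 × 10^6 m³.
Over A = 147 km², depth = V / A = 32.7 mm.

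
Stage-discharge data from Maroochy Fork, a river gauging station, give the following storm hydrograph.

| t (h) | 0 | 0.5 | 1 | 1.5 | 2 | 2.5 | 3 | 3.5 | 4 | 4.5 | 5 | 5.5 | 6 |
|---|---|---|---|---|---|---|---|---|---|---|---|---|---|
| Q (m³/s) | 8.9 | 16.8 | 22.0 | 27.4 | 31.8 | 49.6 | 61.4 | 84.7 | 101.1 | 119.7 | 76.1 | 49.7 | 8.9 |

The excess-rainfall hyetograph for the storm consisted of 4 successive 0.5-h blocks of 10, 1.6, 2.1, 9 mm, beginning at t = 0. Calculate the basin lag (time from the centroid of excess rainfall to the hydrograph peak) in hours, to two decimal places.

t_L ≈ 3.53 h

Centroid of excess rainfall: t_c = Σ P_i·t̄_i / ΣP_i = 0.9725 h (block centres at 0.25, 0.75, 1.25, 1.75 h).
Hydrograph peak occurs at t = 4.5 h, so basin lag t_L = 4.5 − 0.9725 = 3.53 h.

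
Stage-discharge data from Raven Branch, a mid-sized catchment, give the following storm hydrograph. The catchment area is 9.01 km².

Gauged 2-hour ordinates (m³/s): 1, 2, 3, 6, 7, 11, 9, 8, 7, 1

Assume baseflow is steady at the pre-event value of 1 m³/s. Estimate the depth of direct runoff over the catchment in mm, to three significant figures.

Direct runoff: 0.0, 1.0, 2.0, 5.0, 6.0, 10.0, 8.0, 7.0, 6.0, 0.0 m³/s; ΣQ_DR = 45.00 m³/s.
V = ΣQ_DR · Δt = 45.00 × 7200 s = 3.240 × 10^5 m³.
Over A = 9.01 km², depth = V / A = 36.0 mm.

d ≈ 36.0 mm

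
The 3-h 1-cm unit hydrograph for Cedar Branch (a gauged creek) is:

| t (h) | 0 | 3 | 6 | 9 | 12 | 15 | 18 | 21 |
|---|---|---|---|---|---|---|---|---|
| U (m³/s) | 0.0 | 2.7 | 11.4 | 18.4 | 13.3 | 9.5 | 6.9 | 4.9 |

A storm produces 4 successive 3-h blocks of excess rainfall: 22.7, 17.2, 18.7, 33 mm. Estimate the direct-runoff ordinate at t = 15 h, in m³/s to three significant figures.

By discrete convolution, Q_j = Σ (P_i / 10 mm) · U_{j−i}.
At t = 15 h (j=5): Q = (22.7/10)·9.5 + (17.2/10)·13.3 + (18.7/10)·18.4 + (33/10)·11.4 = 116 m³/s.

Q ≈ 116 m³/s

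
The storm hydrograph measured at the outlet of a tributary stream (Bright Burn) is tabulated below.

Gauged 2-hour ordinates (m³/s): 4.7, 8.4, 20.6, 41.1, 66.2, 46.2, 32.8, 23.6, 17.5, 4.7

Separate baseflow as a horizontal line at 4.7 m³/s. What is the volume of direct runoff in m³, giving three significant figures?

V ≈ 1.58 × 10^6 m³

Direct-runoff ordinates (Q − Q_b): 0.0, 3.7, 15.9, 36.4, 61.5, 41.5, 28.1, 18.9, 12.8, 0.0 m³/s.
ΣQ_DR = 218.8 m³/s.
With Δt = 2 h = 7200 s, V = ΣQ_DR · Δt = 218.8 × 7200 = 1.58 × 10^6 m³.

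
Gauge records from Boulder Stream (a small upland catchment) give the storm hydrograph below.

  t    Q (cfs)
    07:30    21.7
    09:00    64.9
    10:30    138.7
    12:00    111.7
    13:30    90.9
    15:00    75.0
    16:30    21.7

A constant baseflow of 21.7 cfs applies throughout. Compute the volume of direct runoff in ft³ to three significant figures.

Direct-runoff ordinates (Q − Q_b): 0.0, 43.2, 117.0, 90.0, 69.2, 53.3, 0.0 cfs.
ΣQ_DR = 372.7 cfs.
With Δt = 1.5 h = 5400 s, V = ΣQ_DR · Δt = 372.7 × 5400 = 2.01 × 10^6 ft³.

V ≈ 2.01 × 10^6 ft³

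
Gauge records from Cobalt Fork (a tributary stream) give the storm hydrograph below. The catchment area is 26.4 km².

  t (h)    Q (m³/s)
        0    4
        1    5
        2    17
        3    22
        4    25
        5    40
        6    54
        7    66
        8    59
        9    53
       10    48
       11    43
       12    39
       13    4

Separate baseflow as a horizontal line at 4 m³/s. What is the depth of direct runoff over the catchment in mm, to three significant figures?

d ≈ 57.7 mm

Direct runoff: 0.0, 1.0, 13.0, 18.0, 21.0, 36.0, 50.0, 62.0, 55.0, 49.0, 44.0, 39.0, 35.0, 0.0 m³/s; ΣQ_DR = 423.0 m³/s.
V = ΣQ_DR · Δt = 423.0 × 3600 s = 1.523 × 10^6 m³.
Over A = 26.4 km², depth = V / A = 57.7 mm.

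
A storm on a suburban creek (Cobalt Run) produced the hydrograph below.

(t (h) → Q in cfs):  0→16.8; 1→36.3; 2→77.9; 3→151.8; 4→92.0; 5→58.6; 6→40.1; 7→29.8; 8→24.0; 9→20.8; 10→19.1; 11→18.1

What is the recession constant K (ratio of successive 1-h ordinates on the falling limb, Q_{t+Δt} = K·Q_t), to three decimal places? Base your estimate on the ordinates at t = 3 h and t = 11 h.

K ≈ 0.767

Using the recession-limb readings at t = 3 h and t = 11 h: Q falls from 151.8 to 18.1 cfs over 8 intervals.
K = (Q₂/Q₁)^(1/8) = (18.1/151.8)^(1/8) = 0.767.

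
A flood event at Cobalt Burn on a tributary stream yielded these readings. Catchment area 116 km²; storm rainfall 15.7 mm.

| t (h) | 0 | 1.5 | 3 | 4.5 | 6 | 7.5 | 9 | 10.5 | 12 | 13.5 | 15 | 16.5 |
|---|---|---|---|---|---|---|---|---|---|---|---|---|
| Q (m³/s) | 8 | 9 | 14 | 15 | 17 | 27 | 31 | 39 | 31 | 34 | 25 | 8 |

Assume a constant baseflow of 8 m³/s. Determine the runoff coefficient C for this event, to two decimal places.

C ≈ 0.48

ΣQ_DR = 162.0 m³/s; V = ΣQ_DR·Δt = 8.748 × 10^5 m³.
Runoff depth d = V / A = 7.541 mm.
C = d / P = 7.541 / 15.7 = 0.48.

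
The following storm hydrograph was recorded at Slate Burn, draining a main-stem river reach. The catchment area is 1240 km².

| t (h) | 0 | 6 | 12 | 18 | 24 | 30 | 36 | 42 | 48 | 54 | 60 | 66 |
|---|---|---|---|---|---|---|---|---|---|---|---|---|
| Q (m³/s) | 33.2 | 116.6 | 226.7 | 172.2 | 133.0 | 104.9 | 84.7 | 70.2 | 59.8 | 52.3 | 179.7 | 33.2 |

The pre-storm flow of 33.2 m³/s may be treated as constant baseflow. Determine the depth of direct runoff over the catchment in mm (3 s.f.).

d ≈ 15.1 mm

Direct runoff: 0.0, 83.4, 193.5, 139.0, 99.8, 71.7, 51.5, 37.0, 26.6, 19.1, 146.5, 0.0 m³/s; ΣQ_DR = 868.1 m³/s.
V = ΣQ_DR · Δt = 868.1 × 21600 s = 1.875 × 10^7 m³.
Over A = 1240 km², depth = V / A = 15.1 mm.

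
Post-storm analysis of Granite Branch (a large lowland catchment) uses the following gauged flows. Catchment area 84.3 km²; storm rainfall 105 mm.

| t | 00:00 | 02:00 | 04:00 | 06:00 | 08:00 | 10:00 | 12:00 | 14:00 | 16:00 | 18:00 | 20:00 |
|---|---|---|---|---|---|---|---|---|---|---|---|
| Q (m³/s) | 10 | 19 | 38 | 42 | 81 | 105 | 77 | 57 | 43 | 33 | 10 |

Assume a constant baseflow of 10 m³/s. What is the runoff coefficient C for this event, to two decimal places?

ΣQ_DR = 405.0 m³/s; V = ΣQ_DR·Δt = 2.916 × 10^6 m³.
Runoff depth d = V / A = 34.59 mm.
C = d / P = 34.59 / 105 = 0.33.

C ≈ 0.33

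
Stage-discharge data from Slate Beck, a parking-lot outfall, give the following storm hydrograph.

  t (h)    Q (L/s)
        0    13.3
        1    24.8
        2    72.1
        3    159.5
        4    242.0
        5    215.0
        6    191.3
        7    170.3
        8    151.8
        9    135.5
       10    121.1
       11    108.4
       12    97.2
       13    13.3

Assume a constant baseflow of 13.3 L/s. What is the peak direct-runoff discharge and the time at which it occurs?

Subtracting baseflow gives direct-runoff ordinates: 0.0, 11.5, 58.8, 146.2, 228.7, 201.7, 178.0, 157.0, 138.5, 122.2, 107.8, 95.1, 83.9, 0.0 L/s.
The maximum is 228.7 L/s, occurring at the reading for t = 4 h.

Q_p = 228.7 L/s at t = 4 h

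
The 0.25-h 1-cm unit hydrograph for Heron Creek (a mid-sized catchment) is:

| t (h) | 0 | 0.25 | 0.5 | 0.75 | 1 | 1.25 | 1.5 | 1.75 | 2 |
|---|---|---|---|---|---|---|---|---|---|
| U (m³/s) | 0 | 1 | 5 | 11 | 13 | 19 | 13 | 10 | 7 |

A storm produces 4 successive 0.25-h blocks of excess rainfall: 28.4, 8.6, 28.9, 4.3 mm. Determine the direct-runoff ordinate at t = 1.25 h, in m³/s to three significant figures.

By discrete convolution, Q_j = Σ (P_i / 10 mm) · U_{j−i}.
At t = 1.25 h (j=5): Q = (28.4/10)·19 + (8.6/10)·13 + (28.9/10)·11 + (4.3/10)·5 = 99.1 m³/s.

Q ≈ 99.1 m³/s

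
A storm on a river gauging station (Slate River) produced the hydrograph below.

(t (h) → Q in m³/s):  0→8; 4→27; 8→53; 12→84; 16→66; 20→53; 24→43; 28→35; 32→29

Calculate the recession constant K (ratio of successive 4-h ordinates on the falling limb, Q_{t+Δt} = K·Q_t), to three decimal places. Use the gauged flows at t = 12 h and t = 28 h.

Using the recession-limb readings at t = 12 h and t = 28 h: Q falls from 84 to 35 m³/s over 4 intervals.
K = (Q₂/Q₁)^(1/4) = (35/84)^(1/4) = 0.803.

K ≈ 0.803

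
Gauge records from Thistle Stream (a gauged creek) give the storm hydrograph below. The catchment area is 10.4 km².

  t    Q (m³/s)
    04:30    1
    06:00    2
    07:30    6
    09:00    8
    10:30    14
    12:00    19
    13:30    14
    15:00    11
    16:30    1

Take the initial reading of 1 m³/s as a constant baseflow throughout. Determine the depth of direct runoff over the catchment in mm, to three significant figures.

d ≈ 34.8 mm

Direct runoff: 0.0, 1.0, 5.0, 7.0, 13.0, 18.0, 13.0, 10.0, 0.0 m³/s; ΣQ_DR = 67.00 m³/s.
V = ΣQ_DR · Δt = 67.00 × 5400 s = 3.618 × 10^5 m³.
Over A = 10.4 km², depth = V / A = 34.8 mm.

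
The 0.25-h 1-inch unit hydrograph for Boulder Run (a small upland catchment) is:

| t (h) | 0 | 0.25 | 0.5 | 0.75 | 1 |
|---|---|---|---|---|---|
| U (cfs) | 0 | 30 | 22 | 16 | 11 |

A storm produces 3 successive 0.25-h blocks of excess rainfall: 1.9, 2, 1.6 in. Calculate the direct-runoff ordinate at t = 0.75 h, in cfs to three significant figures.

By discrete convolution, Q_j = Σ (P_i / 1 in) · U_{j−i}.
At t = 0.75 h (j=3): Q = (1.9/1)·16 + (2/1)·22 + (1.6/1)·30 = 122 cfs.

Q ≈ 122 cfs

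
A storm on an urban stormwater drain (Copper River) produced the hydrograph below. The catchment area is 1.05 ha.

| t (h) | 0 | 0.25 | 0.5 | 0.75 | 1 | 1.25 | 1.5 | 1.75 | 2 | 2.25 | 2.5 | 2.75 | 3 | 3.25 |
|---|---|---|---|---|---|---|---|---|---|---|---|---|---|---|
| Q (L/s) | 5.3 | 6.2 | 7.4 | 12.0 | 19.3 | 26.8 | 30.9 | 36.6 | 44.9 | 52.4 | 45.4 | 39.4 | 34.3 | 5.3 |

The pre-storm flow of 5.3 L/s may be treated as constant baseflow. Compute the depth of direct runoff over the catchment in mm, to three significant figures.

d ≈ 25.0 mm

Direct runoff: 0.0, 0.9, 2.1, 6.7, 14.0, 21.5, 25.6, 31.3, 39.6, 47.1, 40.1, 34.1, 29.0, 0.0 L/s; ΣQ_DR = 292.0 L/s.
V = ΣQ_DR · Δt = 292.0 × 900 s = 2.628 × 10^5 L.
Over A = 1.05 ha, depth = V / A = 25.0 mm.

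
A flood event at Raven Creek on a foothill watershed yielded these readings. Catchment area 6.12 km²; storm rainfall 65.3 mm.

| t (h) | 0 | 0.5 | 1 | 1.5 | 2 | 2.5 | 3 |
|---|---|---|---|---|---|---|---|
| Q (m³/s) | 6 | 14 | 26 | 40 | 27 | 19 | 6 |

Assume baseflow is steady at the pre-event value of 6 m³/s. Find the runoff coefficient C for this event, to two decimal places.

C ≈ 0.43

ΣQ_DR = 96.00 m³/s; V = ΣQ_DR·Δt = 1.728 × 10^5 m³.
Runoff depth d = V / A = 28.24 mm.
C = d / P = 28.24 / 65.3 = 0.43.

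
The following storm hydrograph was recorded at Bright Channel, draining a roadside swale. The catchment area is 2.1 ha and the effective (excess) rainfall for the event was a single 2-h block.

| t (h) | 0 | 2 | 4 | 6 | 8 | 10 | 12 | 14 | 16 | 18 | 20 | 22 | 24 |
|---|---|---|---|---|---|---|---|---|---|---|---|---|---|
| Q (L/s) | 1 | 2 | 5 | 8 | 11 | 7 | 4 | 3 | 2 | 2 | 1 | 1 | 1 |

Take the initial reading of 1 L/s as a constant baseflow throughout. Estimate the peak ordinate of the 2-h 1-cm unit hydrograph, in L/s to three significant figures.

U_p ≈ 8.33 L/s

Direct runoff: 0.0, 1.0, 4.0, 7.0, 10.0, 6.0, 3.0, 2.0, 1.0, 1.0, 0.0, 0.0, 0.0 L/s; ΣQ_DR = 35.00 L/s, peak = 10.0 L/s.
Runoff depth d = ΣQ_DR·Δt / A = 35.00 × 7200 / (2.1 ha) = 12.00 mm.
The 1-cm UH is the DRH scaled by (10 mm)/d, so U_p = 10.0 × 10/12.00 = 8.33 L/s.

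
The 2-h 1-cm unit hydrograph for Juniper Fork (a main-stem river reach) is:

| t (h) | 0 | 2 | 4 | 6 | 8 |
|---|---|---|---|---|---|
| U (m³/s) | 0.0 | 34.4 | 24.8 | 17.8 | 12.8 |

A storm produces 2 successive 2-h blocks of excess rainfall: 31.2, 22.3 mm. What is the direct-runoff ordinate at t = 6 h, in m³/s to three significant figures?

Q ≈ 111 m³/s

By discrete convolution, Q_j = Σ (P_i / 10 mm) · U_{j−i}.
At t = 6 h (j=3): Q = (31.2/10)·17.8 + (22.3/10)·24.8 = 111 m³/s.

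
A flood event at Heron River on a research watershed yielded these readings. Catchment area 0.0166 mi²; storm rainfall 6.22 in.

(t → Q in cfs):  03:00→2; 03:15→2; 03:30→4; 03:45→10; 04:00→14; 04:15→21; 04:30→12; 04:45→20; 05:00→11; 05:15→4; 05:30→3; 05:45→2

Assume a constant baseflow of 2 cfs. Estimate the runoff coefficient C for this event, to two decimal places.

ΣQ_DR = 81.00 cfs; V = ΣQ_DR·Δt = 72900 ft³.
Runoff depth d = V / A = 1.890 in.
C = d / P = 1.890 / 6.22 = 0.30.

C ≈ 0.30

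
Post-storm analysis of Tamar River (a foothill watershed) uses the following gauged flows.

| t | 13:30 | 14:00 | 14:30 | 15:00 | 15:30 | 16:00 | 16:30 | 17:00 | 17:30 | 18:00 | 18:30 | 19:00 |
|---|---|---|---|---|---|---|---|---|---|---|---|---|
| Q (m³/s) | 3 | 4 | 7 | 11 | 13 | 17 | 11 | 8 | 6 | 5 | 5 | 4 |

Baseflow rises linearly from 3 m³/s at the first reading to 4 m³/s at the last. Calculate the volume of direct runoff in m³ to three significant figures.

V ≈ 93600 m³

Direct-runoff ordinates (Q − Q_b): 0.00, 0.91, 3.82, 7.73, 9.64, 13.55, 7.45, 4.36, 2.27, 1.18, 1.09, 0.00 m³/s.
ΣQ_DR = 52.00 m³/s.
With Δt = 0.5 h = 1800 s, V = ΣQ_DR · Δt = 52.00 × 1800 = 93600 m³.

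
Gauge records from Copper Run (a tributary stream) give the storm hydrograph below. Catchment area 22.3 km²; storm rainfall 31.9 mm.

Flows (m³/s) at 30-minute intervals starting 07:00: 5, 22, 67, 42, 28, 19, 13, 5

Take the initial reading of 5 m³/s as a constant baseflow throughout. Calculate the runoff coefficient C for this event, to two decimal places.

C ≈ 0.41

ΣQ_DR = 161.0 m³/s; V = ΣQ_DR·Δt = 2.898 × 10^5 m³.
Runoff depth d = V / A = 13.00 mm.
C = d / P = 13.00 / 31.9 = 0.41.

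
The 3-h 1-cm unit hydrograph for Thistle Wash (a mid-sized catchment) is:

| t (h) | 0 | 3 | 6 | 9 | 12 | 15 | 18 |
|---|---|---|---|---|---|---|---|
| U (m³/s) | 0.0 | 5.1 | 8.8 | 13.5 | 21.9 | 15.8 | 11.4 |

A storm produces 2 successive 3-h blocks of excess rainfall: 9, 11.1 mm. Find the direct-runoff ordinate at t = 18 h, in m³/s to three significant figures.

Q ≈ 27.8 m³/s

By discrete convolution, Q_j = Σ (P_i / 10 mm) · U_{j−i}.
At t = 18 h (j=6): Q = (9/10)·11.4 + (11.1/10)·15.8 = 27.8 m³/s.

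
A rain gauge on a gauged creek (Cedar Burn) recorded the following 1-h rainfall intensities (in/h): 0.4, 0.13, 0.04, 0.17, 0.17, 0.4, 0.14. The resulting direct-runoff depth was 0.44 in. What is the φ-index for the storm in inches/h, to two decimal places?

Only the 2 blocks with intensity above φ contribute runoff: 0.4, 0.4 in/h.
Σ(I−φ)·Δt = d  ⇒  (0.4+0.4 − 2φ)·1 = 0.44
φ = (0.8000 − 0.44/1) / 2 = 0.18 in/h.

φ ≈ 0.18 in/h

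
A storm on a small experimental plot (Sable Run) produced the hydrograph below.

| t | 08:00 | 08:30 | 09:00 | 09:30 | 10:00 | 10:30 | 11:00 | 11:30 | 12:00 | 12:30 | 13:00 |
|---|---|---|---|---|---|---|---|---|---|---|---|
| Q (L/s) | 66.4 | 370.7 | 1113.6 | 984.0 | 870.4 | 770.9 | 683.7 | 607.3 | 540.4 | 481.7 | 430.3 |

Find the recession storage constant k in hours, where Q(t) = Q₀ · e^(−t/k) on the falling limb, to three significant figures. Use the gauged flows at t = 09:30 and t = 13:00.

On the falling limb, Q drops from 984.0 to 430.3 L/s between t = 09:30 and t = 13:00 (Δt = 3.5 h).
k = −Δt / ln(Q₂/Q₁) = −3.5 / ln(430.3/984.0) = 4.23 h.

k ≈ 4.23 h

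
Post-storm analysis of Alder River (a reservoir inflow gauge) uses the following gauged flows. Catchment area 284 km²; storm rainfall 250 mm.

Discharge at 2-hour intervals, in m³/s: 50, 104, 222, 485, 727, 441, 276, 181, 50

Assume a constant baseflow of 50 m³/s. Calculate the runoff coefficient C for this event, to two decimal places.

C ≈ 0.21

ΣQ_DR = 2086 m³/s; V = ΣQ_DR·Δt = 1.502 × 10^7 m³.
Runoff depth d = V / A = 52.88 mm.
C = d / P = 52.88 / 250 = 0.21.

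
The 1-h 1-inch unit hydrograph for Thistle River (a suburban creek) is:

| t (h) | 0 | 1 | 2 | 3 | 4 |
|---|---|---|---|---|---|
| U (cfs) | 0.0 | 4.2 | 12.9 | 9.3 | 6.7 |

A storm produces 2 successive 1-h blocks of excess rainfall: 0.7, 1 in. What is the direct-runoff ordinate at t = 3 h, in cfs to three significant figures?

By discrete convolution, Q_j = Σ (P_i / 1 in) · U_{j−i}.
At t = 3 h (j=3): Q = (0.7/1)·9.3 + (1/1)·12.9 = 19.4 cfs.

Q ≈ 19.4 cfs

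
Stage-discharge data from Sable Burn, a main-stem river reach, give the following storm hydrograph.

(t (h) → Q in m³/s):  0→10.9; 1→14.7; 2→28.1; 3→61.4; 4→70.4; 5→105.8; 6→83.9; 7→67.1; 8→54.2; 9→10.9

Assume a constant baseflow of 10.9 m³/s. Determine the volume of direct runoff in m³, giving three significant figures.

Direct-runoff ordinates (Q − Q_b): 0.0, 3.8, 17.2, 50.5, 59.5, 94.9, 73.0, 56.2, 43.3, 0.0 m³/s.
ΣQ_DR = 398.4 m³/s.
With Δt = 1 h = 3600 s, V = ΣQ_DR · Δt = 398.4 × 3600 = 1.43 × 10^6 m³.

V ≈ 1.43 × 10^6 m³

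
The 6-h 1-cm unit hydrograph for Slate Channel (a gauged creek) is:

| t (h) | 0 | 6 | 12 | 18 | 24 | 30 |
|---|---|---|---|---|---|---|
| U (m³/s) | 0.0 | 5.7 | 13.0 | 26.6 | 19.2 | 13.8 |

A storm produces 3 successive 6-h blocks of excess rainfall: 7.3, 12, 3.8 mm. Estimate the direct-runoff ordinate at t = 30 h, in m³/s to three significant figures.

By discrete convolution, Q_j = Σ (P_i / 10 mm) · U_{j−i}.
At t = 30 h (j=5): Q = (7.3/10)·13.8 + (12/10)·19.2 + (3.8/10)·26.6 = 43.2 m³/s.

Q ≈ 43.2 m³/s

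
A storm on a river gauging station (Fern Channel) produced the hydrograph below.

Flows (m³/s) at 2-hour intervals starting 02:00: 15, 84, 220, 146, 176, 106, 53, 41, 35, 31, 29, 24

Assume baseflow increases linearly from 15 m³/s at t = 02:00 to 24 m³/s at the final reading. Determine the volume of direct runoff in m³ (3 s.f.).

Direct-runoff ordinates (Q − Q_b): 0.00, 68.18, 203.36, 128.55, 157.73, 86.91, 33.09, 20.27, 13.45, 8.64, 5.82, 0.00 m³/s.
ΣQ_DR = 726.0 m³/s.
With Δt = 2 h = 7200 s, V = ΣQ_DR · Δt = 726.0 × 7200 = 5.23 × 10^6 m³.

V ≈ 5.23 × 10^6 m³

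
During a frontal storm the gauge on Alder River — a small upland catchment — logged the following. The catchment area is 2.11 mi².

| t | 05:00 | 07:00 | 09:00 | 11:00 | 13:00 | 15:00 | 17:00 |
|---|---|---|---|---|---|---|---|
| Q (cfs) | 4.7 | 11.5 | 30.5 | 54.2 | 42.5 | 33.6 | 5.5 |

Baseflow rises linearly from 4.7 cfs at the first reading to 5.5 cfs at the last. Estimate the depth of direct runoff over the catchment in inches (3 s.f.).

d ≈ 0.216 in

Direct runoff: 0.00, 6.67, 25.53, 49.10, 37.27, 28.23, 0.00 cfs; ΣQ_DR = 146.8 cfs.
V = ΣQ_DR · Δt = 146.8 × 7200 s = 1.057 × 10^6 ft³.
Over A = 2.11 mi², depth = V / A = 0.216 in.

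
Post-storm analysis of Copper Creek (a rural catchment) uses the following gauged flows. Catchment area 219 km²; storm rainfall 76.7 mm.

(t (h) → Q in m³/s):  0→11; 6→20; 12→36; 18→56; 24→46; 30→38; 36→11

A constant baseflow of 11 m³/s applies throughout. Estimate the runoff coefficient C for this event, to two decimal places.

ΣQ_DR = 141.0 m³/s; V = ΣQ_DR·Δt = 3.046 × 10^6 m³.
Runoff depth d = V / A = 13.91 mm.
C = d / P = 13.91 / 76.7 = 0.18.

C ≈ 0.18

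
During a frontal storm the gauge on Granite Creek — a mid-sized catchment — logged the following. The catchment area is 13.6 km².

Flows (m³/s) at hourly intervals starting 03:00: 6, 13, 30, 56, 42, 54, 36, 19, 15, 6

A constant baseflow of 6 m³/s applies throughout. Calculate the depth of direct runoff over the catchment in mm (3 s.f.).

Direct runoff: 0.0, 7.0, 24.0, 50.0, 36.0, 48.0, 30.0, 13.0, 9.0, 0.0 m³/s; ΣQ_DR = 217.0 m³/s.
V = ΣQ_DR · Δt = 217.0 × 3600 s = 7.812 × 10^5 m³.
Over A = 13.6 km², depth = V / A = 57.4 mm.

d ≈ 57.4 mm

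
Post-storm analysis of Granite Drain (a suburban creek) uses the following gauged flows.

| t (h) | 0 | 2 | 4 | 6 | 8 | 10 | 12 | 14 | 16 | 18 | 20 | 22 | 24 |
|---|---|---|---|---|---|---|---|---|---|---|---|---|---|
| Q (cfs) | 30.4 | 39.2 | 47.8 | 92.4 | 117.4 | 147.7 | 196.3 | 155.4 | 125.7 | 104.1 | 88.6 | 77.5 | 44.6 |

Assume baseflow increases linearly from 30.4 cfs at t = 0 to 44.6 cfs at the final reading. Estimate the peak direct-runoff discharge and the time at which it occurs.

Subtracting baseflow gives direct-runoff ordinates: 0.00, 7.62, 15.03, 58.45, 82.27, 111.38, 158.80, 116.72, 85.83, 63.05, 46.37, 34.08, 0.00 cfs.
The maximum is 158.80 cfs, occurring at the reading for t = 12 h.

Q_p = 158.80 cfs at t = 12 h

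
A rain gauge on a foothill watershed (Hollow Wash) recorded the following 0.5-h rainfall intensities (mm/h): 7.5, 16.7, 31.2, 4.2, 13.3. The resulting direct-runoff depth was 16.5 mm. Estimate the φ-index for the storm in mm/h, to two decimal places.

φ ≈ 9.40 mm/h

Only the 3 blocks with intensity above φ contribute runoff: 16.7, 31.2, 13.3 mm/h.
Σ(I−φ)·Δt = d  ⇒  (16.7+31.2+13.3 − 3φ)·0.5 = 16.5
φ = (61.20 − 16.5/0.5) / 3 = 9.40 mm/h.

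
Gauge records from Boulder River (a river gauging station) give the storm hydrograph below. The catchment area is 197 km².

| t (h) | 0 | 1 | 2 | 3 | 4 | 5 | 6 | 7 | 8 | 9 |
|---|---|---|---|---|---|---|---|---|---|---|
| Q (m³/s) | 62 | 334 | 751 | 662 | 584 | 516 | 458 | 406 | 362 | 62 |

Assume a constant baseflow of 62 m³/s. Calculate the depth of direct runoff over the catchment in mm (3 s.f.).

d ≈ 65.4 mm

Direct runoff: 0.0, 272.0, 689.0, 600.0, 522.0, 454.0, 396.0, 344.0, 300.0, 0.0 m³/s; ΣQ_DR = 3577 m³/s.
V = ΣQ_DR · Δt = 3577 × 3600 s = 1.288 × 10^7 m³.
Over A = 197 km², depth = V / A = 65.4 mm.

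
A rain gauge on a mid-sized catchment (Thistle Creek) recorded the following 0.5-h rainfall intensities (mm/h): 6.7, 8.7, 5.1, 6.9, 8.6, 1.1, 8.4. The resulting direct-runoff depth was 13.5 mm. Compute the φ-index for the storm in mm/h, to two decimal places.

Only the 6 blocks with intensity above φ contribute runoff: 6.7, 8.7, 5.1, 6.9, 8.6, 8.4 mm/h.
Σ(I−φ)·Δt = d  ⇒  (6.7+8.7+5.1+6.9+8.6+8.4 − 6φ)·0.5 = 13.5
φ = (44.40 − 13.5/0.5) / 6 = 2.90 mm/h.

φ ≈ 2.90 mm/h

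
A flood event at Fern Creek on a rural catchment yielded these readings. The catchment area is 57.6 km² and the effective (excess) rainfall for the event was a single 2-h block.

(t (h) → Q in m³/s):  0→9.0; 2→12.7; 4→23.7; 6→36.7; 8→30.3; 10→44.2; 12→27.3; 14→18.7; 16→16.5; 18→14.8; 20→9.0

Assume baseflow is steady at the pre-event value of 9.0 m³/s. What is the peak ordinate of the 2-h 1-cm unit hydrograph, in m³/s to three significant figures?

Direct runoff: 0.0, 3.7, 14.7, 27.7, 21.3, 35.2, 18.3, 9.7, 7.5, 5.8, 0.0 m³/s; ΣQ_DR = 143.9 m³/s, peak = 35.2 m³/s.
Runoff depth d = ΣQ_DR·Δt / A = 143.9 × 7200 / (57.6 km²) = 17.99 mm.
The 1-cm UH is the DRH scaled by (10 mm)/d, so U_p = 35.2 × 10/17.99 = 19.6 m³/s.

U_p ≈ 19.6 m³/s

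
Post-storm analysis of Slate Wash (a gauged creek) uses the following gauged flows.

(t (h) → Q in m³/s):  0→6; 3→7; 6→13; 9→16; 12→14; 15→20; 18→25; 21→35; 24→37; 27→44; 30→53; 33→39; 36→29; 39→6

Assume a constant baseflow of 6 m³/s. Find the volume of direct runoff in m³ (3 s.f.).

V ≈ 2.81 × 10^6 m³

Direct-runoff ordinates (Q − Q_b): 0.0, 1.0, 7.0, 10.0, 8.0, 14.0, 19.0, 29.0, 31.0, 38.0, 47.0, 33.0, 23.0, 0.0 m³/s.
ΣQ_DR = 260.0 m³/s.
With Δt = 3 h = 10800 s, V = ΣQ_DR · Δt = 260.0 × 10800 = 2.81 × 10^6 m³.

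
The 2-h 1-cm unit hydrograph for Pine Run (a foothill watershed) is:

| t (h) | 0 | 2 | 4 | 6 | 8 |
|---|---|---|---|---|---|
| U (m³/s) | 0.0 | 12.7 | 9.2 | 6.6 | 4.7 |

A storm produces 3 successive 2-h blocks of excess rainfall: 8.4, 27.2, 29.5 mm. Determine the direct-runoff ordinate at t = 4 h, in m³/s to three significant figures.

Q ≈ 42.3 m³/s

By discrete convolution, Q_j = Σ (P_i / 10 mm) · U_{j−i}.
At t = 4 h (j=2): Q = (8.4/10)·9.2 + (27.2/10)·12.7 + (29.5/10)·0.0 = 42.3 m³/s.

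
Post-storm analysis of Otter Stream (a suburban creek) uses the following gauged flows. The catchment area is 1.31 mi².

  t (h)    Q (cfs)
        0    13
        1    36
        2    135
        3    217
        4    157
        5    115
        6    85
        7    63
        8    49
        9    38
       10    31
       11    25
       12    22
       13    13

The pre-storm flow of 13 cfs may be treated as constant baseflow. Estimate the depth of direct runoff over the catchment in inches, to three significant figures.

Direct runoff: 0.0, 23.0, 122.0, 204.0, 144.0, 102.0, 72.0, 50.0, 36.0, 25.0, 18.0, 12.0, 9.0, 0.0 cfs; ΣQ_DR = 817.0 cfs.
V = ΣQ_DR · Δt = 817.0 × 3600 s = 2.941 × 10^6 ft³.
Over A = 1.31 mi², depth = V / A = 0.966 in.

d ≈ 0.966 in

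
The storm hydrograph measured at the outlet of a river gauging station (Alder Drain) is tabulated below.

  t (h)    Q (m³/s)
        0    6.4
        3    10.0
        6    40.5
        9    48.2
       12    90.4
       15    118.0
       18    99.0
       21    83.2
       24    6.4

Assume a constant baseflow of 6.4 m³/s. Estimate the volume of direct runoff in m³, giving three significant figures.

Direct-runoff ordinates (Q − Q_b): 0.0, 3.6, 34.1, 41.8, 84.0, 111.6, 92.6, 76.8, 0.0 m³/s.
ΣQ_DR = 444.5 m³/s.
With Δt = 3 h = 10800 s, V = ΣQ_DR · Δt = 444.5 × 10800 = 4.80 × 10^6 m³.

V ≈ 4.80 × 10^6 m³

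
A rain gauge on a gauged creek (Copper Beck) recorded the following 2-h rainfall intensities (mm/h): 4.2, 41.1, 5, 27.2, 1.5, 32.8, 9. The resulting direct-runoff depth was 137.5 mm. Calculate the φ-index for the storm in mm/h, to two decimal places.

φ ≈ 10.78 mm/h

Only the 3 blocks with intensity above φ contribute runoff: 41.1, 27.2, 32.8 mm/h.
Σ(I−φ)·Δt = d  ⇒  (41.1+27.2+32.8 − 3φ)·2 = 137.5
φ = (101.1 − 137.5/2) / 3 = 10.78 mm/h.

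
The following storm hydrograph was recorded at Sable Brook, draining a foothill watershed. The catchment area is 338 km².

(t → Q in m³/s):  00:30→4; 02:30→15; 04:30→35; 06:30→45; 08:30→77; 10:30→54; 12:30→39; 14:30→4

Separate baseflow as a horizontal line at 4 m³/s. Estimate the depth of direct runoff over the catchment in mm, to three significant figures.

Direct runoff: 0.0, 11.0, 31.0, 41.0, 73.0, 50.0, 35.0, 0.0 m³/s; ΣQ_DR = 241.0 m³/s.
V = ΣQ_DR · Δt = 241.0 × 7200 s = 1.735 × 10^6 m³.
Over A = 338 km², depth = V / A = 5.13 mm.

d ≈ 5.13 mm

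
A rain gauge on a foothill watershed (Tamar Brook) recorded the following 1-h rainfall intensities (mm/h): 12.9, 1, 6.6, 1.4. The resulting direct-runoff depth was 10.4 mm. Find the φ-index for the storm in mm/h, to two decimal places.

φ ≈ 4.55 mm/h

Only the 2 blocks with intensity above φ contribute runoff: 12.9, 6.6 mm/h.
Σ(I−φ)·Δt = d  ⇒  (12.9+6.6 − 2φ)·1 = 10.4
φ = (19.50 − 10.4/1) / 2 = 4.55 mm/h.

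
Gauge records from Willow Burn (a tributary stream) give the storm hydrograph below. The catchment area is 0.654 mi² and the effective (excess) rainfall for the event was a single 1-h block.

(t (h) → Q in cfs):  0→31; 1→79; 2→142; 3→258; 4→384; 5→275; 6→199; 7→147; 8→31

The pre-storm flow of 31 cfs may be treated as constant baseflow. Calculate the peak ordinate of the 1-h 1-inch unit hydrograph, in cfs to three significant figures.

U_p ≈ 118 cfs

Direct runoff: 0.0, 48.0, 111.0, 227.0, 353.0, 244.0, 168.0, 116.0, 0.0 cfs; ΣQ_DR = 1267 cfs, peak = 353.0 cfs.
Runoff depth d = ΣQ_DR·Δt / A = 1267 × 3600 / (0.654 mi²) = 3.002 in.
The 1-inch UH is the DRH scaled by (1 in)/d, so U_p = 353.0 × 1/3.002 = 118 cfs.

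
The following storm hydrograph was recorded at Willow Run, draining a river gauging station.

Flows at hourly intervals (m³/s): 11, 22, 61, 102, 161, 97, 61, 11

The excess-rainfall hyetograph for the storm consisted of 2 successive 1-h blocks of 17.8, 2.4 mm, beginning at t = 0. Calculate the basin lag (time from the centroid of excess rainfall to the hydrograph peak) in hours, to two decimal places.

Centroid of excess rainfall: t_c = Σ P_i·t̄_i / ΣP_i = 0.6188 h (block centres at 0.5, 1.5 h).
Hydrograph peak occurs at t = 4 h, so basin lag t_L = 4 − 0.6188 = 3.38 h.

t_L ≈ 3.38 h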